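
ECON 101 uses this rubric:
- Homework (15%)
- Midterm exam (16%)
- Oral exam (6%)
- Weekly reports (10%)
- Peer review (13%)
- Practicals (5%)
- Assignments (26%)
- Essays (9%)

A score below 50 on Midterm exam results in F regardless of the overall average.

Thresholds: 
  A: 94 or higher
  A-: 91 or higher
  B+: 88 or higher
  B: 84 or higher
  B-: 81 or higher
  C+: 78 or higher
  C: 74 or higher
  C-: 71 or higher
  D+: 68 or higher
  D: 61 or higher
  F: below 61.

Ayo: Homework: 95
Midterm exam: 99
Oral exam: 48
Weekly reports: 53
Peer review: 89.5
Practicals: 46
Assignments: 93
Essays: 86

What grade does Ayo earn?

B

Midterm exam score 99 ≥ 50: minimum met.
Weighted total:
  Homework 95 × 0.15 = 14.25
  Midterm exam 99 × 0.16 = 15.84
  Oral exam 48 × 0.06 = 2.88
  Weekly reports 53 × 0.1 = 5.3
  Peer review 89.5 × 0.13 = 11.635
  Practicals 46 × 0.05 = 2.3
  Assignments 93 × 0.26 = 24.18
  Essays 86 × 0.09 = 7.74
Sum = 84.125
84.125 is ≥ 84 and < 88 → B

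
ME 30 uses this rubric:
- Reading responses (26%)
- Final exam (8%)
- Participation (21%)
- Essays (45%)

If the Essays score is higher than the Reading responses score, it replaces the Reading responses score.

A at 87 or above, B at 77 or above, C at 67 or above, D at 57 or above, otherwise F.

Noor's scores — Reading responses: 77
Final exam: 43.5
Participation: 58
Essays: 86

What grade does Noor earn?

C

Essays (86) > Reading responses (77), so Reading responses counts as 86.
Weighted total:
  Reading responses 86 × 0.26 = 22.36
  Final exam 43.5 × 0.08 = 3.48
  Participation 58 × 0.21 = 12.18
  Essays 86 × 0.45 = 38.7
Sum = 76.72
76.72 is ≥ 67 and < 77 → C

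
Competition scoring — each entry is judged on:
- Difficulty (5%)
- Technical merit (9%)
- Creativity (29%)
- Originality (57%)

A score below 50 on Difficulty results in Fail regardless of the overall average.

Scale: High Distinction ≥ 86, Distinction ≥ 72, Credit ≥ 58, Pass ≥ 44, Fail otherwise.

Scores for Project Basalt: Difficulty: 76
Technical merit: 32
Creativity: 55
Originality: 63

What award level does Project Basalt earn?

Credit

Difficulty score 76 ≥ 50: minimum met.
Weighted total:
  Difficulty 76 × 0.05 = 3.8
  Technical merit 32 × 0.09 = 2.88
  Creativity 55 × 0.29 = 15.95
  Originality 63 × 0.57 = 35.91
Sum = 58.54
58.54 is ≥ 58 and < 72 → Credit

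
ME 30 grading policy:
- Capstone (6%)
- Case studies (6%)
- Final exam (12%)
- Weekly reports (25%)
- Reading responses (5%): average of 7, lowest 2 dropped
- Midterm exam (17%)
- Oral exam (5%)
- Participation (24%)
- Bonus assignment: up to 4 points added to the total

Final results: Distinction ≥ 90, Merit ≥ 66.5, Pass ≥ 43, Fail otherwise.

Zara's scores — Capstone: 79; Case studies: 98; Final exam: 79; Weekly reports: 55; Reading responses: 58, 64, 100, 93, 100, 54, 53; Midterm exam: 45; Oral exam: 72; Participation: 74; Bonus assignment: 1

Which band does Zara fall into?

Merit

Reading responses: drop 53, 54 → average of remaining 5 = 415/5 = 83
Weighted total:
  Capstone 79 × 0.06 = 4.74
  Case studies 98 × 0.06 = 5.88
  Final exam 79 × 0.12 = 9.48
  Weekly reports 55 × 0.25 = 13.75
  Reading responses 83 × 0.05 = 4.15
  Midterm exam 45 × 0.17 = 7.65
  Oral exam 72 × 0.05 = 3.6
  Participation 74 × 0.24 = 17.76
Sum = 67.01
Bonus assignment: 67.01 + 1 = 68.01
68.01 is ≥ 66.5 and < 90 → Merit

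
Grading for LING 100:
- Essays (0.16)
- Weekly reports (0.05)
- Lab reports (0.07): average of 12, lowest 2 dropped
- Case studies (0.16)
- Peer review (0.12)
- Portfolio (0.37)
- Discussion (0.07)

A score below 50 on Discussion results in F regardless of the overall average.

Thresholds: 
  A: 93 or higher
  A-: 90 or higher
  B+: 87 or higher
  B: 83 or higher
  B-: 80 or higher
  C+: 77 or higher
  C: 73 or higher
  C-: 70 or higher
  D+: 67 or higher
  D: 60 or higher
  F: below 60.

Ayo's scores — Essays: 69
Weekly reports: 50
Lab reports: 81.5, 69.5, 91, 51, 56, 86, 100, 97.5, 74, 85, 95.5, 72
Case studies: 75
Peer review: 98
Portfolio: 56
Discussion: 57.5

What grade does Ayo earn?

Lab reports: drop 51, 56 → average of remaining 10 = 852/10 = 85.2
Discussion score 57.5 ≥ 50: minimum met.
Weighted total:
  Essays 69 × 0.16 = 11.04
  Weekly reports 50 × 0.05 = 2.5
  Lab reports 85.2 × 0.07 = 5.964
  Case studies 75 × 0.16 = 12
  Peer review 98 × 0.12 = 11.76
  Portfolio 56 × 0.37 = 20.72
  Discussion 57.5 × 0.07 = 4.025
Sum = 68.009
68.009 is ≥ 67 and < 70 → D+

D+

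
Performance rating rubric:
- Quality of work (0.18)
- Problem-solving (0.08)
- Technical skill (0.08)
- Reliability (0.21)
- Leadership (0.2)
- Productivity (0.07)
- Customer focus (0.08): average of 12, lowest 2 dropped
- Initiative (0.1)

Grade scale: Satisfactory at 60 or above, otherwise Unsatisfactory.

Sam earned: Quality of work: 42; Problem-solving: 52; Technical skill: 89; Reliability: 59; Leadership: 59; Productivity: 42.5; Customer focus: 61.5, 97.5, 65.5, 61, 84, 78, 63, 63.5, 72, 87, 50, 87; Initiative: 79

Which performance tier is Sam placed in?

Unsatisfactory

Customer focus: drop 50, 61 → average of remaining 10 = 759/10 = 75.9
Weighted total:
  Quality of work 42 × 0.18 = 7.56
  Problem-solving 52 × 0.08 = 4.16
  Technical skill 89 × 0.08 = 7.12
  Reliability 59 × 0.21 = 12.39
  Leadership 59 × 0.2 = 11.8
  Productivity 42.5 × 0.07 = 2.975
  Customer focus 75.9 × 0.08 = 6.072
  Initiative 79 × 0.1 = 7.9
Sum = 59.977
59.977 < 60 → Unsatisfactory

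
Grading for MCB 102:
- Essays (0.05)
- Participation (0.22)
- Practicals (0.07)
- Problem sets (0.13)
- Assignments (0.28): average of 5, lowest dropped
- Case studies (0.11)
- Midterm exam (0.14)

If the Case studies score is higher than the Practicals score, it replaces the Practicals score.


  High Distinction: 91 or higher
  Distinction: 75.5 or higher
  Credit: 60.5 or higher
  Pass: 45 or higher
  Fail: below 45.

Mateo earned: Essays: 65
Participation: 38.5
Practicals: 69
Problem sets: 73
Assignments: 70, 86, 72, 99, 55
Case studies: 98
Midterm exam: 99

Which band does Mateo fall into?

Assignments: drop 55 → average of remaining 4 = 327/4 = 81.75
Case studies (98) > Practicals (69), so Practicals counts as 98.
Weighted total:
  Essays 65 × 0.05 = 3.25
  Participation 38.5 × 0.22 = 8.47
  Practicals 98 × 0.07 = 6.86
  Problem sets 73 × 0.13 = 9.49
  Assignments 81.75 × 0.28 = 22.89
  Case studies 98 × 0.11 = 10.78
  Midterm exam 99 × 0.14 = 13.86
Sum = 75.6
75.6 is ≥ 75.5 and < 91 → Distinction

Distinction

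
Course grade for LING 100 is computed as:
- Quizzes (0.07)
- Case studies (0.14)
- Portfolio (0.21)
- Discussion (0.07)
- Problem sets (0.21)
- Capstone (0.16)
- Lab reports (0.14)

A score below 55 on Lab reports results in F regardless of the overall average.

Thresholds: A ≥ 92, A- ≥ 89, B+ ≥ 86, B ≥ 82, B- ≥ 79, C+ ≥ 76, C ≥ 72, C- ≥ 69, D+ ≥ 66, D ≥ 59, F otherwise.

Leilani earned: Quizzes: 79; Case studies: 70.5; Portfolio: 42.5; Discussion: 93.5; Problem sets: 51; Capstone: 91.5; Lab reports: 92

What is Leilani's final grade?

Lab reports score 92 ≥ 55: minimum met.
Weighted total:
  Quizzes 79 × 0.07 = 5.53
  Case studies 70.5 × 0.14 = 9.87
  Portfolio 42.5 × 0.21 = 8.925
  Discussion 93.5 × 0.07 = 6.545
  Problem sets 51 × 0.21 = 10.71
  Capstone 91.5 × 0.16 = 14.64
  Lab reports 92 × 0.14 = 12.88
Sum = 69.1
69.1 is ≥ 69 and < 72 → C-

C-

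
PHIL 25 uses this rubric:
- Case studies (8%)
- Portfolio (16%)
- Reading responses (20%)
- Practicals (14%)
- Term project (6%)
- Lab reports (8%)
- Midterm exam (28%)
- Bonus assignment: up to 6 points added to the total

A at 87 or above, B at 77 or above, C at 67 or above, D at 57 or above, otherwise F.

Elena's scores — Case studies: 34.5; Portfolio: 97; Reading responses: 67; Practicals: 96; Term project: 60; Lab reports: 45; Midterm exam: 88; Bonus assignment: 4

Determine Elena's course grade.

Weighted total:
  Case studies 34.5 × 0.08 = 2.76
  Portfolio 97 × 0.16 = 15.52
  Reading responses 67 × 0.2 = 13.4
  Practicals 96 × 0.14 = 13.44
  Term project 60 × 0.06 = 3.6
  Lab reports 45 × 0.08 = 3.6
  Midterm exam 88 × 0.28 = 24.64
Sum = 76.96
Bonus assignment: 76.96 + 4 = 80.96
80.96 is ≥ 77 and < 87 → B

B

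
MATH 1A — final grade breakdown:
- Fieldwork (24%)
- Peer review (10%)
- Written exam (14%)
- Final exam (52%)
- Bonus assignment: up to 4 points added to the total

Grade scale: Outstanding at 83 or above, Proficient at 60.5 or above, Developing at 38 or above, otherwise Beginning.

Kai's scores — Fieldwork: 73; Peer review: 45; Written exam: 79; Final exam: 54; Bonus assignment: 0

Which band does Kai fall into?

Proficient

Weighted total:
  Fieldwork 73 × 0.24 = 17.52
  Peer review 45 × 0.1 = 4.5
  Written exam 79 × 0.14 = 11.06
  Final exam 54 × 0.52 = 28.08
Sum = 61.16
Bonus assignment: 61.16 + 0 = 61.16
61.16 is ≥ 60.5 and < 83 → Proficient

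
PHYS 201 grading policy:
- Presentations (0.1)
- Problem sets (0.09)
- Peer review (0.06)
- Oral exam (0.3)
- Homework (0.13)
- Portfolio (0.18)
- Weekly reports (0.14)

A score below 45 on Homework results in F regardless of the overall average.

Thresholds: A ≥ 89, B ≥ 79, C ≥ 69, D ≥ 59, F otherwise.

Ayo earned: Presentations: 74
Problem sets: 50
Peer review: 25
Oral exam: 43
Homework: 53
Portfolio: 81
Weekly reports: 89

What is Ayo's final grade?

D

Homework score 53 ≥ 45: minimum met.
Weighted total:
  Presentations 74 × 0.1 = 7.4
  Problem sets 50 × 0.09 = 4.5
  Peer review 25 × 0.06 = 1.5
  Oral exam 43 × 0.3 = 12.9
  Homework 53 × 0.13 = 6.89
  Portfolio 81 × 0.18 = 14.58
  Weekly reports 89 × 0.14 = 12.46
Sum = 60.23
60.23 is ≥ 59 and < 69 → D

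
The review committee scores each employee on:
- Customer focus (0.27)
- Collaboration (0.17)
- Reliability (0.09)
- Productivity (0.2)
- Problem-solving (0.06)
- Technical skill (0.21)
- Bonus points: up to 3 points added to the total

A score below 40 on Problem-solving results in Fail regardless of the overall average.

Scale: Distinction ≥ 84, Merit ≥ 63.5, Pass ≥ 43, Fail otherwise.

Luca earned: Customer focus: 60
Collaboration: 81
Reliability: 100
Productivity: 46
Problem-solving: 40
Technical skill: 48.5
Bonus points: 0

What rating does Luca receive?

Problem-solving score 40 ≥ 40: minimum met.
Weighted total:
  Customer focus 60 × 0.27 = 16.2
  Collaboration 81 × 0.17 = 13.77
  Reliability 100 × 0.09 = 9
  Productivity 46 × 0.2 = 9.2
  Problem-solving 40 × 0.06 = 2.4
  Technical skill 48.5 × 0.21 = 10.185
Sum = 60.755
Bonus points: 60.755 + 0 = 60.755
60.755 is ≥ 43 and < 63.5 → Pass

Pass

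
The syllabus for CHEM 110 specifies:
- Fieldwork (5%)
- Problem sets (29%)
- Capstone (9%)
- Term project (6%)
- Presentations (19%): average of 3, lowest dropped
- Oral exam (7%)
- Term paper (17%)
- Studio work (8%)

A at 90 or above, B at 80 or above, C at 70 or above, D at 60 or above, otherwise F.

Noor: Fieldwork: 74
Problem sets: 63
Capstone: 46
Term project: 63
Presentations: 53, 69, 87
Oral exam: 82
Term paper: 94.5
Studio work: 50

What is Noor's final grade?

Presentations: drop 53 → average of remaining 2 = 156/2 = 78
Weighted total:
  Fieldwork 74 × 0.05 = 3.7
  Problem sets 63 × 0.29 = 18.27
  Capstone 46 × 0.09 = 4.14
  Term project 63 × 0.06 = 3.78
  Presentations 78 × 0.19 = 14.82
  Oral exam 82 × 0.07 = 5.74
  Term paper 94.5 × 0.17 = 16.065
  Studio work 50 × 0.08 = 4
Sum = 70.515
70.515 is ≥ 70 and < 80 → C

C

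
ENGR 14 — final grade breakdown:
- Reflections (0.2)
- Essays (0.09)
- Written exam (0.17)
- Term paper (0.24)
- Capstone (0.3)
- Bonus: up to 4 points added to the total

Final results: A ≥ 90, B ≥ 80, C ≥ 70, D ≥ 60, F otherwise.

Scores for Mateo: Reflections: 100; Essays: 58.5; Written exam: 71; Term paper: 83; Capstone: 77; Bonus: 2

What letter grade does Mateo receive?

B

Weighted total:
  Reflections 100 × 0.2 = 20
  Essays 58.5 × 0.09 = 5.265
  Written exam 71 × 0.17 = 12.07
  Term paper 83 × 0.24 = 19.92
  Capstone 77 × 0.3 = 23.1
Sum = 80.355
Bonus: 80.355 + 2 = 82.355
82.355 is ≥ 80 and < 90 → B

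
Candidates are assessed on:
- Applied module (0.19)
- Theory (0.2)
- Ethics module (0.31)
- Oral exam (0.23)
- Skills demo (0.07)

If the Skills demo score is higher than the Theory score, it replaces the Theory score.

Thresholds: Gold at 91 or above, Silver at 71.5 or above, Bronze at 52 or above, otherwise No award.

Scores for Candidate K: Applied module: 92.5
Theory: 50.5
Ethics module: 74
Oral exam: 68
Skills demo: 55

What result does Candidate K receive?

Skills demo (55) > Theory (50.5), so Theory counts as 55.
Weighted total:
  Applied module 92.5 × 0.19 = 17.575
  Theory 55 × 0.2 = 11
  Ethics module 74 × 0.31 = 22.94
  Oral exam 68 × 0.23 = 15.64
  Skills demo 55 × 0.07 = 3.85
Sum = 71.005
71.005 is ≥ 52 and < 71.5 → Bronze

Bronze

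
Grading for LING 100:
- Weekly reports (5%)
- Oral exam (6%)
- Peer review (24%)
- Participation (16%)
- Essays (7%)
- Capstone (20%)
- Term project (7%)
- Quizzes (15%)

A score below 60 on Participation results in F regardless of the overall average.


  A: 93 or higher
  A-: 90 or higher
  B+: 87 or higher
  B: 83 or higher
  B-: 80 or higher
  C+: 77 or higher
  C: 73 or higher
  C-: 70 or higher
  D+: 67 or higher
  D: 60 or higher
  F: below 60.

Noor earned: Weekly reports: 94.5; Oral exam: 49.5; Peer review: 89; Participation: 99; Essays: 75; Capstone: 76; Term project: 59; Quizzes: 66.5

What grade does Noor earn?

Participation score 99 ≥ 60: minimum met.
Weighted total:
  Weekly reports 94.5 × 0.05 = 4.725
  Oral exam 49.5 × 0.06 = 2.97
  Peer review 89 × 0.24 = 21.36
  Participation 99 × 0.16 = 15.84
  Essays 75 × 0.07 = 5.25
  Capstone 76 × 0.2 = 15.2
  Term project 59 × 0.07 = 4.13
  Quizzes 66.5 × 0.15 = 9.975
Sum = 79.45
79.45 is ≥ 77 and < 80 → C+

C+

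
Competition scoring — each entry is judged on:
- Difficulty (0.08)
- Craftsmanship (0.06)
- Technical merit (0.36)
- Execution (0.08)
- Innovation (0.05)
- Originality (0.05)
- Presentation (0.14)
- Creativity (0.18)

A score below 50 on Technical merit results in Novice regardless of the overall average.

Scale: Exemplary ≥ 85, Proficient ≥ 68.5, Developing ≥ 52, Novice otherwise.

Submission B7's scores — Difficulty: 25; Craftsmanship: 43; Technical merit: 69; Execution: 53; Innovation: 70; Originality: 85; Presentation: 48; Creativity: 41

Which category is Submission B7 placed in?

Technical merit score 69 ≥ 50: minimum met.
Weighted total:
  Difficulty 25 × 0.08 = 2
  Craftsmanship 43 × 0.06 = 2.58
  Technical merit 69 × 0.36 = 24.84
  Execution 53 × 0.08 = 4.24
  Innovation 70 × 0.05 = 3.5
  Originality 85 × 0.05 = 4.25
  Presentation 48 × 0.14 = 6.72
  Creativity 41 × 0.18 = 7.38
Sum = 55.51
55.51 is ≥ 52 and < 68.5 → Developing

Developing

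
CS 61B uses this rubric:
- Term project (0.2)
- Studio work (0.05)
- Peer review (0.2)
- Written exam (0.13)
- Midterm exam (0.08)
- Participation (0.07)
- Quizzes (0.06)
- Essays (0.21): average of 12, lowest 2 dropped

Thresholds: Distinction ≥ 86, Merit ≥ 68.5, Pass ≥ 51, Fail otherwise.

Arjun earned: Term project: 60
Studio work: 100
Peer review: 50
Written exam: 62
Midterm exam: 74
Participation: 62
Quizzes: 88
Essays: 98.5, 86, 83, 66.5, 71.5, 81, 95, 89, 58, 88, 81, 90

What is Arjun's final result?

Merit

Essays: drop 58, 66.5 → average of remaining 10 = 863/10 = 86.3
Weighted total:
  Term project 60 × 0.2 = 12
  Studio work 100 × 0.05 = 5
  Peer review 50 × 0.2 = 10
  Written exam 62 × 0.13 = 8.06
  Midterm exam 74 × 0.08 = 5.92
  Participation 62 × 0.07 = 4.34
  Quizzes 88 × 0.06 = 5.28
  Essays 86.3 × 0.21 = 18.123
Sum = 68.723
68.723 is ≥ 68.5 and < 86 → Merit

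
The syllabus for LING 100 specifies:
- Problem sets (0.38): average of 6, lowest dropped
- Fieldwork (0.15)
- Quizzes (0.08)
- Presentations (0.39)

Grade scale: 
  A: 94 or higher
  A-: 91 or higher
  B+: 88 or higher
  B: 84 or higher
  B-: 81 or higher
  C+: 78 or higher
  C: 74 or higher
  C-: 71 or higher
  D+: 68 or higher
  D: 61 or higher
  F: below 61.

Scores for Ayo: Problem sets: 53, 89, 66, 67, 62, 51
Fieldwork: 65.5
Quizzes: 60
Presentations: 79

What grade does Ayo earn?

Problem sets: drop 51 → average of remaining 5 = 337/5 = 67.4
Weighted total:
  Problem sets 67.4 × 0.38 = 25.612
  Fieldwork 65.5 × 0.15 = 9.825
  Quizzes 60 × 0.08 = 4.8
  Presentations 79 × 0.39 = 30.81
Sum = 71.047
71.047 is ≥ 71 and < 74 → C-

C-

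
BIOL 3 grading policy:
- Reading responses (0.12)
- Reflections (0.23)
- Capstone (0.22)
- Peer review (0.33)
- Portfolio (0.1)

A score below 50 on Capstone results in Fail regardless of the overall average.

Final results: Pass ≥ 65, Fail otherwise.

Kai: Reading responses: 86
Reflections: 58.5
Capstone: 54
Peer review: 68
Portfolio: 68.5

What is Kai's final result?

Capstone score 54 ≥ 50: minimum met.
Weighted total:
  Reading responses 86 × 0.12 = 10.32
  Reflections 58.5 × 0.23 = 13.455
  Capstone 54 × 0.22 = 11.88
  Peer review 68 × 0.33 = 22.44
  Portfolio 68.5 × 0.1 = 6.85
Sum = 64.945
64.945 < 65 → Fail

Fail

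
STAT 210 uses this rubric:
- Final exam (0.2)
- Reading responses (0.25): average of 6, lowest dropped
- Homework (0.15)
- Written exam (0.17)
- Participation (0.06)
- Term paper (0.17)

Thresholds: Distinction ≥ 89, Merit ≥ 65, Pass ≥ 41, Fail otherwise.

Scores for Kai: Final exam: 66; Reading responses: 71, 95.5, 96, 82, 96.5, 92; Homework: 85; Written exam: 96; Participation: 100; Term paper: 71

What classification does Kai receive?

Reading responses: drop 71 → average of remaining 5 = 462/5 = 92.4
Weighted total:
  Final exam 66 × 0.2 = 13.2
  Reading responses 92.4 × 0.25 = 23.1
  Homework 85 × 0.15 = 12.75
  Written exam 96 × 0.17 = 16.32
  Participation 100 × 0.06 = 6
  Term paper 71 × 0.17 = 12.07
Sum = 83.44
83.44 is ≥ 65 and < 89 → Merit

Merit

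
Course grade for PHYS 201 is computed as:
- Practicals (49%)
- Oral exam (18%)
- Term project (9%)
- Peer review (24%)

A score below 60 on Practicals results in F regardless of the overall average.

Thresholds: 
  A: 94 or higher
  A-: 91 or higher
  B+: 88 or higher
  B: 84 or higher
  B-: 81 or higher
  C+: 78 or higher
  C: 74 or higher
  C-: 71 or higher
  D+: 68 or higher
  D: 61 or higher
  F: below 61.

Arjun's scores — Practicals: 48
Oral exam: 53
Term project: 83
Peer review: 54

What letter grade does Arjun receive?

Practicals score 48 < 60: minimum not met.
Weighted total:
  Practicals 48 × 0.49 = 23.52
  Oral exam 53 × 0.18 = 9.54
  Term project 83 × 0.09 = 7.47
  Peer review 54 × 0.24 = 12.96
Sum = 53.49
Because the Practicals minimum was not met, the result is F.

F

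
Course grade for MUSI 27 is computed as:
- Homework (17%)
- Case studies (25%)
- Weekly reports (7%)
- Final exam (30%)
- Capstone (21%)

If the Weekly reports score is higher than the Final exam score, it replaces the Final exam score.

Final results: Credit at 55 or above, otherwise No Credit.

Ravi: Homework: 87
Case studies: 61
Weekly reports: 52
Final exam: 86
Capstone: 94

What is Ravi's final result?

Weekly reports (52) ≤ Final exam (86), so Final exam stays at 86.
Weighted total:
  Homework 87 × 0.17 = 14.79
  Case studies 61 × 0.25 = 15.25
  Weekly reports 52 × 0.07 = 3.64
  Final exam 86 × 0.3 = 25.8
  Capstone 94 × 0.21 = 19.74
Sum = 79.22
79.22 ≥ 55 → Credit

Credit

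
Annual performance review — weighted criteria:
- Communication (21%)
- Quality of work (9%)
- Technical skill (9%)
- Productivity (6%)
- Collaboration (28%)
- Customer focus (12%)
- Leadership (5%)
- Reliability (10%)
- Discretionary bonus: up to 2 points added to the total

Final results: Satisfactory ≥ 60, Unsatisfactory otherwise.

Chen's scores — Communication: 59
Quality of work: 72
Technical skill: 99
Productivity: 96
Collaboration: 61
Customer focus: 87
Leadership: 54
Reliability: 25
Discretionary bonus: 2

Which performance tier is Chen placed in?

Weighted total:
  Communication 59 × 0.21 = 12.39
  Quality of work 72 × 0.09 = 6.48
  Technical skill 99 × 0.09 = 8.91
  Productivity 96 × 0.06 = 5.76
  Collaboration 61 × 0.28 = 17.08
  Customer focus 87 × 0.12 = 10.44
  Leadership 54 × 0.05 = 2.7
  Reliability 25 × 0.1 = 2.5
Sum = 66.26
Discretionary bonus: 66.26 + 2 = 68.26
68.26 ≥ 60 → Satisfactory

Satisfactory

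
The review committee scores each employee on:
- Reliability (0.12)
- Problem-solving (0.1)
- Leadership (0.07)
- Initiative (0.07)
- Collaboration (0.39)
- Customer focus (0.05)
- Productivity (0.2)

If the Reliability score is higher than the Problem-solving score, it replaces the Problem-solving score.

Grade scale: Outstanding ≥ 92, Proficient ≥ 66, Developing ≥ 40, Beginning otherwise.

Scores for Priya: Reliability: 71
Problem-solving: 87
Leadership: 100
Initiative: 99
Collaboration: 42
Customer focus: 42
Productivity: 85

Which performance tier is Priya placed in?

Reliability (71) ≤ Problem-solving (87), so Problem-solving stays at 87.
Weighted total:
  Reliability 71 × 0.12 = 8.52
  Problem-solving 87 × 0.1 = 8.7
  Leadership 100 × 0.07 = 7
  Initiative 99 × 0.07 = 6.93
  Collaboration 42 × 0.39 = 16.38
  Customer focus 42 × 0.05 = 2.1
  Productivity 85 × 0.2 = 17
Sum = 66.63
66.63 is ≥ 66 and < 92 → Proficient

Proficient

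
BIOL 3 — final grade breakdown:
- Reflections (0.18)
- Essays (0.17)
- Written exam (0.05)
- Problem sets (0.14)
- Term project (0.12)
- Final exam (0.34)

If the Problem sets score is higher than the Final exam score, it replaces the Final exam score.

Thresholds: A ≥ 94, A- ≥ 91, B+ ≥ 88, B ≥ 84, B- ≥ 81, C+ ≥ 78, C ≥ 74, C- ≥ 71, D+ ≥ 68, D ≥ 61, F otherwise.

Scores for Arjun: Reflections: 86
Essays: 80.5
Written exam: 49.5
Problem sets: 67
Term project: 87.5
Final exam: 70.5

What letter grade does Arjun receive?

Problem sets (67) ≤ Final exam (70.5), so Final exam stays at 70.5.
Weighted total:
  Reflections 86 × 0.18 = 15.48
  Essays 80.5 × 0.17 = 13.685
  Written exam 49.5 × 0.05 = 2.475
  Problem sets 67 × 0.14 = 9.38
  Term project 87.5 × 0.12 = 10.5
  Final exam 70.5 × 0.34 = 23.97
Sum = 75.49
75.49 is ≥ 74 and < 78 → C

C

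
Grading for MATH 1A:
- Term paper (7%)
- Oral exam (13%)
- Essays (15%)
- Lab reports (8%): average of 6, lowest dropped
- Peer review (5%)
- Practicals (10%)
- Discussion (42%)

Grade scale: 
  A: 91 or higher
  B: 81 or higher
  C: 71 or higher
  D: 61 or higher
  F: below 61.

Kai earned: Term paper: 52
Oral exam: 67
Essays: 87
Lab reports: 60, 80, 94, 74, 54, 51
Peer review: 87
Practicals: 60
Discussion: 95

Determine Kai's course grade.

B

Lab reports: drop 51 → average of remaining 5 = 362/5 = 72.4
Weighted total:
  Term paper 52 × 0.07 = 3.64
  Oral exam 67 × 0.13 = 8.71
  Essays 87 × 0.15 = 13.05
  Lab reports 72.4 × 0.08 = 5.792
  Peer review 87 × 0.05 = 4.35
  Practicals 60 × 0.1 = 6
  Discussion 95 × 0.42 = 39.9
Sum = 81.442
81.442 is ≥ 81 and < 91 → B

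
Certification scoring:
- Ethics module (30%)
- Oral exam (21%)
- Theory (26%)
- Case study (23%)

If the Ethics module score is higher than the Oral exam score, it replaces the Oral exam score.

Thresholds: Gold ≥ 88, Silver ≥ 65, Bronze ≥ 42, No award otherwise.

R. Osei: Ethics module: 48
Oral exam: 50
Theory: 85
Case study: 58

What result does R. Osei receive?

Bronze

Ethics module (48) ≤ Oral exam (50), so Oral exam stays at 50.
Weighted total:
  Ethics module 48 × 0.3 = 14.4
  Oral exam 50 × 0.21 = 10.5
  Theory 85 × 0.26 = 22.1
  Case study 58 × 0.23 = 13.34
Sum = 60.34
60.34 is ≥ 42 and < 65 → Bronze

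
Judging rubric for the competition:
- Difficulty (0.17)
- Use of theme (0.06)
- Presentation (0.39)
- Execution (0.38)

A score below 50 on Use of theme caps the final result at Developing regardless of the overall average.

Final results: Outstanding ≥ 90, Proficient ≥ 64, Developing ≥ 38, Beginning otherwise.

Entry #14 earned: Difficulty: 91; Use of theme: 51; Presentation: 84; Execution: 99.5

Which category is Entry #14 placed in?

Proficient

Use of theme score 51 ≥ 50: minimum met.
Weighted total:
  Difficulty 91 × 0.17 = 15.47
  Use of theme 51 × 0.06 = 3.06
  Presentation 84 × 0.39 = 32.76
  Execution 99.5 × 0.38 = 37.81
Sum = 89.1
89.1 is ≥ 64 and < 90 → Proficient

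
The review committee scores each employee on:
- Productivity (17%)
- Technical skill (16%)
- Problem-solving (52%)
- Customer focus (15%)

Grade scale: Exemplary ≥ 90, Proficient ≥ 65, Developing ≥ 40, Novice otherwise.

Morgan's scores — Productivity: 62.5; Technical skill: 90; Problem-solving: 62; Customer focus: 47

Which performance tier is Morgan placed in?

Weighted total:
  Productivity 62.5 × 0.17 = 10.625
  Technical skill 90 × 0.16 = 14.4
  Problem-solving 62 × 0.52 = 32.24
  Customer focus 47 × 0.15 = 7.05
Sum = 64.315
64.315 is ≥ 40 and < 65 → Developing

Developing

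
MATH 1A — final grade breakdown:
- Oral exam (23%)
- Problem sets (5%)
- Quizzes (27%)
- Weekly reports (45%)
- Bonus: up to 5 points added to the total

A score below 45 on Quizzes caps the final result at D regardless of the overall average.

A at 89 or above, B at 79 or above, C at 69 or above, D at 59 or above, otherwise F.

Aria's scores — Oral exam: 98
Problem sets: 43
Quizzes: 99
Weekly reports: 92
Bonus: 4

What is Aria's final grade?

A

Quizzes score 99 ≥ 45: minimum met.
Weighted total:
  Oral exam 98 × 0.23 = 22.54
  Problem sets 43 × 0.05 = 2.15
  Quizzes 99 × 0.27 = 26.73
  Weekly reports 92 × 0.45 = 41.4
Sum = 92.82
Bonus: 92.82 + 4 = 96.82
96.82 ≥ 89 → A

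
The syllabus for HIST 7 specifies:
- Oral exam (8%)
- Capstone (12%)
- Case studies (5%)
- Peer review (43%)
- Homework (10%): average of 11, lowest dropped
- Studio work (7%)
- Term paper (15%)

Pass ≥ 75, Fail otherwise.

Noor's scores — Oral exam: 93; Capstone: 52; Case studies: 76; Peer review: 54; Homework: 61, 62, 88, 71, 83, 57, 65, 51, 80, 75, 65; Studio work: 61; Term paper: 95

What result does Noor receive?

Fail

Homework: drop 51 → average of remaining 10 = 707/10 = 70.7
Weighted total:
  Oral exam 93 × 0.08 = 7.44
  Capstone 52 × 0.12 = 6.24
  Case studies 76 × 0.05 = 3.8
  Peer review 54 × 0.43 = 23.22
  Homework 70.7 × 0.1 = 7.07
  Studio work 61 × 0.07 = 4.27
  Term paper 95 × 0.15 = 14.25
Sum = 66.29
66.29 < 75 → Fail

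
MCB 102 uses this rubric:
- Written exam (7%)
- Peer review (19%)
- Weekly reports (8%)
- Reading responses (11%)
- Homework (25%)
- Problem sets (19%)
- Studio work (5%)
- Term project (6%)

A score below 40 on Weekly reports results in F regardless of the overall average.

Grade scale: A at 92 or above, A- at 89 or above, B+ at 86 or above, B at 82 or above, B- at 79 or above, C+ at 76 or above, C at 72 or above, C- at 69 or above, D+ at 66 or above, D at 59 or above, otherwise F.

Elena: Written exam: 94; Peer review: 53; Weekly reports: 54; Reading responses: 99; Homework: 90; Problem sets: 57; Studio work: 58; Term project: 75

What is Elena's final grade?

C

Weekly reports score 54 ≥ 40: minimum met.
Weighted total:
  Written exam 94 × 0.07 = 6.58
  Peer review 53 × 0.19 = 10.07
  Weekly reports 54 × 0.08 = 4.32
  Reading responses 99 × 0.11 = 10.89
  Homework 90 × 0.25 = 22.5
  Problem sets 57 × 0.19 = 10.83
  Studio work 58 × 0.05 = 2.9
  Term project 75 × 0.06 = 4.5
Sum = 72.59
72.59 is ≥ 72 and < 76 → C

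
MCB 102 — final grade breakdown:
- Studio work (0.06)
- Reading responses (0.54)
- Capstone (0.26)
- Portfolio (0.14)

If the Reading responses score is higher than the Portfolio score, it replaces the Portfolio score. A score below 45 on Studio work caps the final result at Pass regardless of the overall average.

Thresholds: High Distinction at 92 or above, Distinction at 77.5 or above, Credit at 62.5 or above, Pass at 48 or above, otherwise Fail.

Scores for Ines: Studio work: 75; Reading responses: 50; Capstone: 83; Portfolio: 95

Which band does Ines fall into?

Credit

Reading responses (50) ≤ Portfolio (95), so Portfolio stays at 95.
Studio work score 75 ≥ 45: minimum met.
Weighted total:
  Studio work 75 × 0.06 = 4.5
  Reading responses 50 × 0.54 = 27
  Capstone 83 × 0.26 = 21.58
  Portfolio 95 × 0.14 = 13.3
Sum = 66.38
66.38 is ≥ 62.5 and < 77.5 → Credit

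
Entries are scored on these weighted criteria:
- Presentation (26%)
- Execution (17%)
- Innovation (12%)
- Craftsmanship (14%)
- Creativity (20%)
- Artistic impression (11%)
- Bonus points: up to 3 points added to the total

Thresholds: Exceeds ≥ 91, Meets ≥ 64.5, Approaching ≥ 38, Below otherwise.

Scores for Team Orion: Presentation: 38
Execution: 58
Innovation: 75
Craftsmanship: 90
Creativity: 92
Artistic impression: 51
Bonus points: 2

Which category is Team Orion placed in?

Weighted total:
  Presentation 38 × 0.26 = 9.88
  Execution 58 × 0.17 = 9.86
  Innovation 75 × 0.12 = 9
  Craftsmanship 90 × 0.14 = 12.6
  Creativity 92 × 0.2 = 18.4
  Artistic impression 51 × 0.11 = 5.61
Sum = 65.35
Bonus points: 65.35 + 2 = 67.35
67.35 is ≥ 64.5 and < 91 → Meets

Meets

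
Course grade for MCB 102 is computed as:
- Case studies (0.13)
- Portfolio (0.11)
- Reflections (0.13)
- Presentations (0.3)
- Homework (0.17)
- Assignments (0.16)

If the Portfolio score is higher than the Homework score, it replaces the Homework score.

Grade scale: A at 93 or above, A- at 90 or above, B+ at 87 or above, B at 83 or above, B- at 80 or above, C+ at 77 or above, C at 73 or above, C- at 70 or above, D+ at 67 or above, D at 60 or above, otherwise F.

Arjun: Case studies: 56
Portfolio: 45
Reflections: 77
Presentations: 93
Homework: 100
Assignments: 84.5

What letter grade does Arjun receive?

B-

Portfolio (45) ≤ Homework (100), so Homework stays at 100.
Weighted total:
  Case studies 56 × 0.13 = 7.28
  Portfolio 45 × 0.11 = 4.95
  Reflections 77 × 0.13 = 10.01
  Presentations 93 × 0.3 = 27.9
  Homework 100 × 0.17 = 17
  Assignments 84.5 × 0.16 = 13.52
Sum = 80.66
80.66 is ≥ 80 and < 83 → B-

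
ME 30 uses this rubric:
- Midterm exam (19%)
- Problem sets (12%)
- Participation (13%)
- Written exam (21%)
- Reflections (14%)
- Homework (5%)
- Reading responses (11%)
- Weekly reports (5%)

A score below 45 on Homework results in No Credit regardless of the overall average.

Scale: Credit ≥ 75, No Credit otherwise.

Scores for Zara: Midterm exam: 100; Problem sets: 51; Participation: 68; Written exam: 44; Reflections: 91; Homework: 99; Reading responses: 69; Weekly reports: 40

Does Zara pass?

Homework score 99 ≥ 45: minimum met.
Weighted total:
  Midterm exam 100 × 0.19 = 19
  Problem sets 51 × 0.12 = 6.12
  Participation 68 × 0.13 = 8.84
  Written exam 44 × 0.21 = 9.24
  Reflections 91 × 0.14 = 12.74
  Homework 99 × 0.05 = 4.95
  Reading responses 69 × 0.11 = 7.59
  Weekly reports 40 × 0.05 = 2
Sum = 70.48
70.48 < 75 → No Credit

No Credit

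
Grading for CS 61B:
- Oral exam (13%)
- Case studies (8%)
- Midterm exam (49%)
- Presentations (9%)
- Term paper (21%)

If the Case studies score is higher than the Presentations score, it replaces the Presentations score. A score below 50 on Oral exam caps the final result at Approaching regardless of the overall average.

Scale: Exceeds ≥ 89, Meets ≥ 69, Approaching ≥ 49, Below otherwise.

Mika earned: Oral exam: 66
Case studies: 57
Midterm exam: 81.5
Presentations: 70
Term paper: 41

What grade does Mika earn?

Case studies (57) ≤ Presentations (70), so Presentations stays at 70.
Oral exam score 66 ≥ 50: minimum met.
Weighted total:
  Oral exam 66 × 0.13 = 8.58
  Case studies 57 × 0.08 = 4.56
  Midterm exam 81.5 × 0.49 = 39.935
  Presentations 70 × 0.09 = 6.3
  Term paper 41 × 0.21 = 8.61
Sum = 67.985
67.985 is ≥ 49 and < 69 → Approaching

Approaching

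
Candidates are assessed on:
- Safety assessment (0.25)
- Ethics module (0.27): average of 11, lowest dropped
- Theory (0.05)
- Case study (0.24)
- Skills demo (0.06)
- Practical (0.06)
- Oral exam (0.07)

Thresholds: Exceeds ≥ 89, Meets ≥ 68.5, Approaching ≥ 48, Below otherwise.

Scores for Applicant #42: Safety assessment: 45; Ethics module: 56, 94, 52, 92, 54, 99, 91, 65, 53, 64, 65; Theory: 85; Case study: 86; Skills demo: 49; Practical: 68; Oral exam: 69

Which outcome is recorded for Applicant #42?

Ethics module: drop 52 → average of remaining 10 = 733/10 = 73.3
Weighted total:
  Safety assessment 45 × 0.25 = 11.25
  Ethics module 73.3 × 0.27 = 19.791
  Theory 85 × 0.05 = 4.25
  Case study 86 × 0.24 = 20.64
  Skills demo 49 × 0.06 = 2.94
  Practical 68 × 0.06 = 4.08
  Oral exam 69 × 0.07 = 4.83
Sum = 67.781
67.781 is ≥ 48 and < 68.5 → Approaching

Approaching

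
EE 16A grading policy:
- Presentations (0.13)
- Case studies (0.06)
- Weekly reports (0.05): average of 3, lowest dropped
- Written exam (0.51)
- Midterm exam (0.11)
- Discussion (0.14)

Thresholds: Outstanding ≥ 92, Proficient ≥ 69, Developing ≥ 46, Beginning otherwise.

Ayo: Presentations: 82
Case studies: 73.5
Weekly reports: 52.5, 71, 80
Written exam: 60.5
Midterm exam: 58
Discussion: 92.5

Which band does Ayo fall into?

Weekly reports: drop 52.5 → average of remaining 2 = 151/2 = 75.5
Weighted total:
  Presentations 82 × 0.13 = 10.66
  Case studies 73.5 × 0.06 = 4.41
  Weekly reports 75.5 × 0.05 = 3.775
  Written exam 60.5 × 0.51 = 30.855
  Midterm exam 58 × 0.11 = 6.38
  Discussion 92.5 × 0.14 = 12.95
Sum = 69.03
69.03 is ≥ 69 and < 92 → Proficient

Proficient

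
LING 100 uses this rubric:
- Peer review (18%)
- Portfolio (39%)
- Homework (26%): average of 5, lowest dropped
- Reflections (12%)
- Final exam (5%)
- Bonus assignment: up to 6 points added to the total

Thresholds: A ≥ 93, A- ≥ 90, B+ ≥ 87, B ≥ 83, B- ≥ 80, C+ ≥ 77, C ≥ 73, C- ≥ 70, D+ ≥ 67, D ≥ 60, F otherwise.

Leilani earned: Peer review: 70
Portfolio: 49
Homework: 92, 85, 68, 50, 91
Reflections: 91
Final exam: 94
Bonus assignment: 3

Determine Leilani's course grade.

Homework: drop 50 → average of remaining 4 = 336/4 = 84
Weighted total:
  Peer review 70 × 0.18 = 12.6
  Portfolio 49 × 0.39 = 19.11
  Homework 84 × 0.26 = 21.84
  Reflections 91 × 0.12 = 10.92
  Final exam 94 × 0.05 = 4.7
Sum = 69.17
Bonus assignment: 69.17 + 3 = 72.17
72.17 is ≥ 70 and < 73 → C-

C-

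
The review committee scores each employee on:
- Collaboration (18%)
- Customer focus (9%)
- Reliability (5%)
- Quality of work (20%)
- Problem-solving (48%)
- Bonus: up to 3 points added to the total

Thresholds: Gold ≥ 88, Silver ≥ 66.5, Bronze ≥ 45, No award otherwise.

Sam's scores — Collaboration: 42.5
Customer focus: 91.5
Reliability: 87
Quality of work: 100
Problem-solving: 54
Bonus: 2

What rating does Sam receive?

Weighted total:
  Collaboration 42.5 × 0.18 = 7.65
  Customer focus 91.5 × 0.09 = 8.235
  Reliability 87 × 0.05 = 4.35
  Quality of work 100 × 0.2 = 20
  Problem-solving 54 × 0.48 = 25.92
Sum = 66.155
Bonus: 66.155 + 2 = 68.155
68.155 is ≥ 66.5 and < 88 → Silver

Silver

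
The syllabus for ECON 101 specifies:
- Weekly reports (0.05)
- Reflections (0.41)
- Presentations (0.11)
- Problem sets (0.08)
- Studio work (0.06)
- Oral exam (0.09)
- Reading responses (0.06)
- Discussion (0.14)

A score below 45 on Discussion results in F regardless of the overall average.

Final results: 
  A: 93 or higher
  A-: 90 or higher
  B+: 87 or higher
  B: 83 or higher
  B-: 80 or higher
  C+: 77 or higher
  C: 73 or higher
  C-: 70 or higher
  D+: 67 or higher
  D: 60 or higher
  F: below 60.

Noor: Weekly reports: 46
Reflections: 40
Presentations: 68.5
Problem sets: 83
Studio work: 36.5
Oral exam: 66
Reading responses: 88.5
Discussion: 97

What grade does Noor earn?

Discussion score 97 ≥ 45: minimum met.
Weighted total:
  Weekly reports 46 × 0.05 = 2.3
  Reflections 40 × 0.41 = 16.4
  Presentations 68.5 × 0.11 = 7.535
  Problem sets 83 × 0.08 = 6.64
  Studio work 36.5 × 0.06 = 2.19
  Oral exam 66 × 0.09 = 5.94
  Reading responses 88.5 × 0.06 = 5.31
  Discussion 97 × 0.14 = 13.58
Sum = 59.895
59.895 < 60 → F

F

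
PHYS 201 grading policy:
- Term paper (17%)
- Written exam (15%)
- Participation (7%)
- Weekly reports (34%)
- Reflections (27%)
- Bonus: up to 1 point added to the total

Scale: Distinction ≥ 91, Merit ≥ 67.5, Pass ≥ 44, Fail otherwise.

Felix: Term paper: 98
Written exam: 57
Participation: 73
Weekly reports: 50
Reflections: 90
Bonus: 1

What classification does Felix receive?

Weighted total:
  Term paper 98 × 0.17 = 16.66
  Written exam 57 × 0.15 = 8.55
  Participation 73 × 0.07 = 5.11
  Weekly reports 50 × 0.34 = 17
  Reflections 90 × 0.27 = 24.3
Sum = 71.62
Bonus: 71.62 + 1 = 72.62
72.62 is ≥ 67.5 and < 91 → Merit

Merit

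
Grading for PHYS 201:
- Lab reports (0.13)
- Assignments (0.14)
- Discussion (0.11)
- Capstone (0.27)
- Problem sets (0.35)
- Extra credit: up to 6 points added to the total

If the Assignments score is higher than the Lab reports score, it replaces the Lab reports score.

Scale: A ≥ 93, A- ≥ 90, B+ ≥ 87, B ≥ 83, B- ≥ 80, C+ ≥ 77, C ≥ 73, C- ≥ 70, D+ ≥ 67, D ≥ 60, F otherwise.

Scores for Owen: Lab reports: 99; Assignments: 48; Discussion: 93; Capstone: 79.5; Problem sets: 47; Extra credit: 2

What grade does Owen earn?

Assignments (48) ≤ Lab reports (99), so Lab reports stays at 99.
Weighted total:
  Lab reports 99 × 0.13 = 12.87
  Assignments 48 × 0.14 = 6.72
  Discussion 93 × 0.11 = 10.23
  Capstone 79.5 × 0.27 = 21.465
  Problem sets 47 × 0.35 = 16.45
Sum = 67.735
Extra credit: 67.735 + 2 = 69.735
69.735 is ≥ 67 and < 70 → D+

D+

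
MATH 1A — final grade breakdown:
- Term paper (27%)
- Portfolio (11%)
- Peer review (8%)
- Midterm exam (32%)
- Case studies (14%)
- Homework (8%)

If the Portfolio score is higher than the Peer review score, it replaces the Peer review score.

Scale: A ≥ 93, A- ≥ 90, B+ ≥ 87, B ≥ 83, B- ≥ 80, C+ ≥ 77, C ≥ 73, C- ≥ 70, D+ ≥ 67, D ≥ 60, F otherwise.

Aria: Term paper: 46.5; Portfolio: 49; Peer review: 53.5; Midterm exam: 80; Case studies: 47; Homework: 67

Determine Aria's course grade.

F

Portfolio (49) ≤ Peer review (53.5), so Peer review stays at 53.5.
Weighted total:
  Term paper 46.5 × 0.27 = 12.555
  Portfolio 49 × 0.11 = 5.39
  Peer review 53.5 × 0.08 = 4.28
  Midterm exam 80 × 0.32 = 25.6
  Case studies 47 × 0.14 = 6.58
  Homework 67 × 0.08 = 5.36
Sum = 59.765
59.765 < 60 → F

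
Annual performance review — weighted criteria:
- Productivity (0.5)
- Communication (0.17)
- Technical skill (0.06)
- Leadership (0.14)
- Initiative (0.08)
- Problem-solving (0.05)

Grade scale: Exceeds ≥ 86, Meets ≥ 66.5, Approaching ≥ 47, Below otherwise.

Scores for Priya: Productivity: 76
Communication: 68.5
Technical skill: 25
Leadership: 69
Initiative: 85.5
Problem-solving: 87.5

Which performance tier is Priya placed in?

Meets

Weighted total:
  Productivity 76 × 0.5 = 38
  Communication 68.5 × 0.17 = 11.645
  Technical skill 25 × 0.06 = 1.5
  Leadership 69 × 0.14 = 9.66
  Initiative 85.5 × 0.08 = 6.84
  Problem-solving 87.5 × 0.05 = 4.375
Sum = 72.02
72.02 is ≥ 66.5 and < 86 → Meets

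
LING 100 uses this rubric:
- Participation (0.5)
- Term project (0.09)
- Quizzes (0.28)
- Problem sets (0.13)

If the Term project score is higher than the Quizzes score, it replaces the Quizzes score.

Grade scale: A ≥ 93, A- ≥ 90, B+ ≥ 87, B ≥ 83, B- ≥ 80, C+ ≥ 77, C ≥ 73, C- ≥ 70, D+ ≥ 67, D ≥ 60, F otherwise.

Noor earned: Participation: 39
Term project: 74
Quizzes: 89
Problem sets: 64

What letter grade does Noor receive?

Term project (74) ≤ Quizzes (89), so Quizzes stays at 89.
Weighted total:
  Participation 39 × 0.5 = 19.5
  Term project 74 × 0.09 = 6.66
  Quizzes 89 × 0.28 = 24.92
  Problem sets 64 × 0.13 = 8.32
Sum = 59.4
59.4 < 60 → F

F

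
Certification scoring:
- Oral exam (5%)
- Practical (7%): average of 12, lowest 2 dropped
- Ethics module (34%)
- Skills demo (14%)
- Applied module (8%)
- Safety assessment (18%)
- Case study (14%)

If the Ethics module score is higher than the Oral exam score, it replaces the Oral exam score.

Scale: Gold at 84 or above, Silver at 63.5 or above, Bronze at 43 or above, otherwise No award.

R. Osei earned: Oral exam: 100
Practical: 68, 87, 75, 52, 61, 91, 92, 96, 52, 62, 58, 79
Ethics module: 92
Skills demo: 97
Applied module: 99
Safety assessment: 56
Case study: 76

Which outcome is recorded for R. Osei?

Silver

Practical: drop 52, 52 → average of remaining 10 = 769/10 = 76.9
Ethics module (92) ≤ Oral exam (100), so Oral exam stays at 100.
Weighted total:
  Oral exam 100 × 0.05 = 5
  Practical 76.9 × 0.07 = 5.383
  Ethics module 92 × 0.34 = 31.28
  Skills demo 97 × 0.14 = 13.58
  Applied module 99 × 0.08 = 7.92
  Safety assessment 56 × 0.18 = 10.08
  Case study 76 × 0.14 = 10.64
Sum = 83.883
83.883 is ≥ 63.5 and < 84 → Silver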